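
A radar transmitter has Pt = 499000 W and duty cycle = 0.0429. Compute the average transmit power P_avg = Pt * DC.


P_avg = 499000 * 0.0429 = 21407.1 W

21407.1 W


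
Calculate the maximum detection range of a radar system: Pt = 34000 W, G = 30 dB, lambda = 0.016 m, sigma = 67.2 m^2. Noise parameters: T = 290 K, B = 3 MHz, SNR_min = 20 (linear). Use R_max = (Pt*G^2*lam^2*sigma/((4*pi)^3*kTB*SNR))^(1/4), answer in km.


G_lin = 10^(30/10) = 1000.0
R^4 = 34000 * 1000.0^2 * 0.016^2 * 67.2 / ((4*pi)^3 * 1.38e-23 * 290 * 3000000.0 * 20)
R^4 = 1.22752e18 m^4
R_max = (1.22752e18)^(1/4) = 33285.7 m = 33.3 km

33.3 km


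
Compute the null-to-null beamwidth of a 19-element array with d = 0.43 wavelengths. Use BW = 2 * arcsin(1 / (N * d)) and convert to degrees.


1/(N*d) = 1/(19*0.43) = 0.122399
BW = 2*arcsin(0.122399) = 14.1 degrees

14.1 degrees


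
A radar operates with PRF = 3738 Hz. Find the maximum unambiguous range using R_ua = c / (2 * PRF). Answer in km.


R_ua = 3e8 / (2 * 3738) = 40128.4 m = 40.1 km

40.1 km


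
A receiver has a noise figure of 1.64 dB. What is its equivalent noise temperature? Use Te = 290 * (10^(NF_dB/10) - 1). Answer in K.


NF_lin = 10^(1.64/10) = 1.458814
Te = 290 * (1.458814 - 1) = 133.1 K

133.1 K


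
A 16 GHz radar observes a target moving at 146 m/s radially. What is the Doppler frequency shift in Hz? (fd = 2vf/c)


fd = 2 * 146 * 16000000000.0 / 3e8 = 15573.3 Hz

15573.3 Hz


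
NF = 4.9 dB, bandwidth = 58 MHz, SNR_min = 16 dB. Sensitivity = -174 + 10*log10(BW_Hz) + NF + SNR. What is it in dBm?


10*log10(58000000.0) = 77.63
S = -174 + 77.63 + 4.9 + 16 = -75.5 dBm

-75.5 dBm


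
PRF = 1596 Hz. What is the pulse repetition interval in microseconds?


PRI = 1/1596 = 0.0006265664 s = 626.6 us

626.6 us


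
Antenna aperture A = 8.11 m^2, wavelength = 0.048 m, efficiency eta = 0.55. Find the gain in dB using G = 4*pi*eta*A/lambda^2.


G_linear = 4*pi*0.55*8.11/0.048^2 = 24328.25
G_dB = 10*log10(24328.25) = 43.9 dB

43.9 dB


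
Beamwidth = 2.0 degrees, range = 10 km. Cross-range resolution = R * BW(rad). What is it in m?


BW_rad = 0.034906585
CR = 10000 * 0.034906585 = 349.1 m

349.1 m


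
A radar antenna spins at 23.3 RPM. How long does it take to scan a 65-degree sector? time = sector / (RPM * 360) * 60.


t = 65 / (23.3 * 360) * 60 = 0.46 s

0.46 s


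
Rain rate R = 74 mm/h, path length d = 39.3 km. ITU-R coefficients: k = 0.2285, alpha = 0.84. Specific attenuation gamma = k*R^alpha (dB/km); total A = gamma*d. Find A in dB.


gamma = 0.2285 * 74^0.84 = 8.492604 dB/km
A = 8.492604 * 39.3 = 333.76 dB

333.76 dB


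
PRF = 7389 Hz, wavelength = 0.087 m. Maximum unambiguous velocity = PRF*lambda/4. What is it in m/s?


V_ua = 7389 * 0.087 / 4 = 160.7 m/s

160.7 m/s


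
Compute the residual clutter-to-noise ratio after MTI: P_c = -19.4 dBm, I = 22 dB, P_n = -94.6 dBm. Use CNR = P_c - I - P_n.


CNR = -19.4 - 22 - (-94.6) = 53.2 dB

53.2 dB


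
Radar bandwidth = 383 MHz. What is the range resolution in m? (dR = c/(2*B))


dR = 3e8 / (2 * 383000000.0) = 0.39 m

0.39 m


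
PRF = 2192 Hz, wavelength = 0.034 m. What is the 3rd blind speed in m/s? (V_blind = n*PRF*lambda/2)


V_blind = 3 * 2192 * 0.034 / 2 = 111.8 m/s

111.8 m/s


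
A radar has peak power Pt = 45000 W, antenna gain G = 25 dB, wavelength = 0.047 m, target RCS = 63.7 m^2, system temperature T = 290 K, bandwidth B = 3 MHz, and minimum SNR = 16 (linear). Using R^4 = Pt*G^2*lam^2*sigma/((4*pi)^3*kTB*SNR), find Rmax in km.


G_lin = 10^(25/10) = 316.227766
R^4 = 45000 * 316.227766^2 * 0.047^2 * 63.7 / ((4*pi)^3 * 1.38e-23 * 290 * 3000000.0 * 16)
R^4 = 1.66112e18 m^4
R_max = (1.66112e18)^(1/4) = 35900.5 m = 35.9 km

35.9 km


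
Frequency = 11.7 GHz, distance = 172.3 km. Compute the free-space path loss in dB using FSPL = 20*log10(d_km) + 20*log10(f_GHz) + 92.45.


20*log10(172.3) = 44.73
20*log10(11.7) = 21.36
FSPL = 158.5 dB

158.5 dB


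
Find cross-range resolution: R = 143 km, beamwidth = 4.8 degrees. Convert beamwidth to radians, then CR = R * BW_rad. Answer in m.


BW_rad = 0.083775804
CR = 143000 * 0.083775804 = 11979.9 m

11979.9 m


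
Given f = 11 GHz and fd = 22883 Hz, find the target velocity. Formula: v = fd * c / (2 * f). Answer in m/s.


v = 22883 * 3e8 / (2 * 11000000000.0) = 312.0 m/s

312.0 m/s


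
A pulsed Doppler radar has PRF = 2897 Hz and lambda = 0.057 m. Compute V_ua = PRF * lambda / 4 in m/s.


V_ua = 2897 * 0.057 / 4 = 41.3 m/s

41.3 m/s


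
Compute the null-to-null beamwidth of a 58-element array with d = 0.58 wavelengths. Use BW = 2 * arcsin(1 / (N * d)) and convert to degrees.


1/(N*d) = 1/(58*0.58) = 0.029727
BW = 2*arcsin(0.029727) = 3.4 degrees

3.4 degrees


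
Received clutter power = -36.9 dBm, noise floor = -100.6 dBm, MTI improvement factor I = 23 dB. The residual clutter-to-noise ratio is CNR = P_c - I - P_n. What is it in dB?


CNR = -36.9 - 23 - (-100.6) = 40.7 dB

40.7 dB


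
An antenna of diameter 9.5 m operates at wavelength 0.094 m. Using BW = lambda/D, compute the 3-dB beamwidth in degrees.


BW_rad = 0.094 / 9.5 = 0.009895
BW_deg = 0.57 degrees

0.57 degrees


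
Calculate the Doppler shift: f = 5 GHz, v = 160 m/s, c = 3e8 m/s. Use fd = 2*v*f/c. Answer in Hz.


fd = 2 * 160 * 5000000000.0 / 3e8 = 5333.3 Hz

5333.3 Hz


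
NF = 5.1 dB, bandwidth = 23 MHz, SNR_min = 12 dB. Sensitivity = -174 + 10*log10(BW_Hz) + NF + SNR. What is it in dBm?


10*log10(23000000.0) = 73.62
S = -174 + 73.62 + 5.1 + 12 = -83.3 dBm

-83.3 dBm


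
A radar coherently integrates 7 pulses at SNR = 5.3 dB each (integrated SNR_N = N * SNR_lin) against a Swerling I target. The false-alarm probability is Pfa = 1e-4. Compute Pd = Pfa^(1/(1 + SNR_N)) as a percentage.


SNR_lin = 10^(5.3/10) = 3.38844
SNR_N = 7 * 3.38844 = 23.71908
1/(1 + SNR_N) = 1/24.71908 = 0.0404546
Pd = (1e-4)^0.0404546 = 0.68894
Pd = 68.9%

68.9%


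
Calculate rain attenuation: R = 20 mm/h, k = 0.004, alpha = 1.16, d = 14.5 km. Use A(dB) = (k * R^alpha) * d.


gamma = 0.004 * 20^1.16 = 0.129198 dB/km
A = 0.129198 * 14.5 = 1.87 dB

1.87 dB


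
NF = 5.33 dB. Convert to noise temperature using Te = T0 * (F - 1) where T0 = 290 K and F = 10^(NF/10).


NF_lin = 10^(5.33/10) = 3.411929
Te = 290 * (3.411929 - 1) = 699.5 K

699.5 K


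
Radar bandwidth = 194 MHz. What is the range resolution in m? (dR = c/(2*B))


dR = 3e8 / (2 * 194000000.0) = 0.77 m

0.77 m


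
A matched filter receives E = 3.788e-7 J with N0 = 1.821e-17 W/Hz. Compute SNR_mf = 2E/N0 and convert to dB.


SNR_lin = 2 * 3.788e-7 / 1.821e-17 = 4.16e10
SNR_dB = 10*log10(4.16e10) = 106.2 dB

106.2 dB


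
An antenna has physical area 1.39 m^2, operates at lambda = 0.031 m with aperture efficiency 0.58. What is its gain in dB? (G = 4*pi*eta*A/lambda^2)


G_linear = 4*pi*0.58*1.39/0.031^2 = 10542.15
G_dB = 10*log10(10542.15) = 40.2 dB

40.2 dB


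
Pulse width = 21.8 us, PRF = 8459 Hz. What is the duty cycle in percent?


DC = 21.8e-6 * 8459 * 100 = 18.44%

18.44%


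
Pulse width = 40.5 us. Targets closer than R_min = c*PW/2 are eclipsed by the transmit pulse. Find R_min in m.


R_min = 3e8 * 40.5e-6 / 2 = 6075.0 m

6075.0 m


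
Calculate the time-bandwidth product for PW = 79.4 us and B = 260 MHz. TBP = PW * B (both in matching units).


TBP = 79.4 * 260 = 20644.0

20644.0


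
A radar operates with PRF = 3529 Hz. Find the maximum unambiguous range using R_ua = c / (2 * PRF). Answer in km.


R_ua = 3e8 / (2 * 3529) = 42505.0 m = 42.5 km

42.5 km


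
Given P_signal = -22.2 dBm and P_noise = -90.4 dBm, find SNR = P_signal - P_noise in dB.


SNR = -22.2 - (-90.4) = 68.2 dB

68.2 dB


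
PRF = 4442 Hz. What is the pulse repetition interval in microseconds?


PRI = 1/4442 = 0.0002251238 s = 225.1 us

225.1 us


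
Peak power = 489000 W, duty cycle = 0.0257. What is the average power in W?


P_avg = 489000 * 0.0257 = 12567.3 W

12567.3 W


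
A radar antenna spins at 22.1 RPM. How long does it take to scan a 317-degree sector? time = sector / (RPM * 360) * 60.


t = 317 / (22.1 * 360) * 60 = 2.39 s

2.39 s


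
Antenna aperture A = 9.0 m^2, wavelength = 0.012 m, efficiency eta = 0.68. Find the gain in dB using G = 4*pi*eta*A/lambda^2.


G_linear = 4*pi*0.68*9.0/0.012^2 = 534070.75
G_dB = 10*log10(534070.75) = 57.3 dB

57.3 dB


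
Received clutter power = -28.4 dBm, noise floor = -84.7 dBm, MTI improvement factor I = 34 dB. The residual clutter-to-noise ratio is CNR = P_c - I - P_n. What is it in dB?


CNR = -28.4 - 34 - (-84.7) = 22.3 dB

22.3 dB


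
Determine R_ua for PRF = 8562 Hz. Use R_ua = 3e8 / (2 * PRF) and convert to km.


R_ua = 3e8 / (2 * 8562) = 17519.3 m = 17.5 km

17.5 km


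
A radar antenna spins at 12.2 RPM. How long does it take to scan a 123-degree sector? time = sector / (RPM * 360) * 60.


t = 123 / (12.2 * 360) * 60 = 1.68 s

1.68 s


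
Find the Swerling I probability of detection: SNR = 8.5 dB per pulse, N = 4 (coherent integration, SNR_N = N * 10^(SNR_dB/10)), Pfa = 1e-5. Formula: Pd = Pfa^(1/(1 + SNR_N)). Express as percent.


SNR_lin = 10^(8.5/10) = 7.07946
SNR_N = 4 * 7.07946 = 28.31784
1/(1 + SNR_N) = 1/29.31784 = 0.0341089
Pd = (1e-5)^0.0341089 = 0.67524
Pd = 67.5%

67.5%


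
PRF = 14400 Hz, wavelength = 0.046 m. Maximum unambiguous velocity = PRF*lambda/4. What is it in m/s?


V_ua = 14400 * 0.046 / 4 = 165.6 m/s

165.6 m/s


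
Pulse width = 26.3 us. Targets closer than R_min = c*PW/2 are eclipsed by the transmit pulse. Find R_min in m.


R_min = 3e8 * 26.3e-6 / 2 = 3945.0 m

3945.0 m


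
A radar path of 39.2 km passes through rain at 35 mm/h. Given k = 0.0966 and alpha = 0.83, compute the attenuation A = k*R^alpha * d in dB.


gamma = 0.0966 * 35^0.83 = 1.847369 dB/km
A = 1.847369 * 39.2 = 72.42 dB

72.42 dB


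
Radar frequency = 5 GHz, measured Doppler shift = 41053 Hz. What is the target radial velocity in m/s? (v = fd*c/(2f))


v = 41053 * 3e8 / (2 * 5000000000.0) = 1231.6 m/s

1231.6 m/s


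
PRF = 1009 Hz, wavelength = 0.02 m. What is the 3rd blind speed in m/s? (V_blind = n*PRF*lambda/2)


V_blind = 3 * 1009 * 0.02 / 2 = 30.3 m/s

30.3 m/s


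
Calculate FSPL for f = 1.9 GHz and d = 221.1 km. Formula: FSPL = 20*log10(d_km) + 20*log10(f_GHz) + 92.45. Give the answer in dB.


20*log10(221.1) = 46.89
20*log10(1.9) = 5.58
FSPL = 144.9 dB

144.9 dB


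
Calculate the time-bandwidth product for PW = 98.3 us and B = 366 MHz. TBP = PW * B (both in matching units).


TBP = 98.3 * 366 = 35977.8

35977.8


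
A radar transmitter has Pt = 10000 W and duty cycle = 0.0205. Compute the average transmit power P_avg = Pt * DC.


P_avg = 10000 * 0.0205 = 205.0 W

205.0 W


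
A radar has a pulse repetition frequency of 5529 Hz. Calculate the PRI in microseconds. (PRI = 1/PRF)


PRI = 1/5529 = 0.0001808645 s = 180.9 us

180.9 us


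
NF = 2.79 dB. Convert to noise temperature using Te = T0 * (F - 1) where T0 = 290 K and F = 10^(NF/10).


NF_lin = 10^(2.79/10) = 1.901078
Te = 290 * (1.901078 - 1) = 261.3 K

261.3 K


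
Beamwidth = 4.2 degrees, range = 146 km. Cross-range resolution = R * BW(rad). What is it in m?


BW_rad = 0.073303829
CR = 146000 * 0.073303829 = 10702.4 m

10702.4 m


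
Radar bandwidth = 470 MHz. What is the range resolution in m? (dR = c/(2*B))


dR = 3e8 / (2 * 470000000.0) = 0.32 m

0.32 m


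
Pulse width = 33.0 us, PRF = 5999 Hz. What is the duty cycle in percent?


DC = 33.0e-6 * 5999 * 100 = 19.8%

19.8%


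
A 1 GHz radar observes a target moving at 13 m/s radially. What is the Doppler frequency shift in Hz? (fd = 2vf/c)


fd = 2 * 13 * 1000000000.0 / 3e8 = 86.7 Hz

86.7 Hz


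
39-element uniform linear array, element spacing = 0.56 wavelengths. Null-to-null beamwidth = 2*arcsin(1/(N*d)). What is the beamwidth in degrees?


1/(N*d) = 1/(39*0.56) = 0.045788
BW = 2*arcsin(0.045788) = 5.2 degrees

5.2 degrees


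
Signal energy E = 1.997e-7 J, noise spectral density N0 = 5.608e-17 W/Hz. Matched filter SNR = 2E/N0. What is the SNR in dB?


SNR_lin = 2 * 1.997e-7 / 5.608e-17 = 7.122e9
SNR_dB = 10*log10(7.122e9) = 98.5 dB

98.5 dB


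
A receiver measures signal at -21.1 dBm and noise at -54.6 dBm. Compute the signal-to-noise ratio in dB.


SNR = -21.1 - (-54.6) = 33.5 dB

33.5 dB


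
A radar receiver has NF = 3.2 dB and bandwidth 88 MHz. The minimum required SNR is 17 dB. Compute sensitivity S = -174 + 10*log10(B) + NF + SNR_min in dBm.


10*log10(88000000.0) = 79.44
S = -174 + 79.44 + 3.2 + 17 = -74.4 dBm

-74.4 dBm


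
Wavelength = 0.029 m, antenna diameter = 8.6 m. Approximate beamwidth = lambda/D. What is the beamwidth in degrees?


BW_rad = 0.029 / 8.6 = 0.003372
BW_deg = 0.19 degrees

0.19 degrees


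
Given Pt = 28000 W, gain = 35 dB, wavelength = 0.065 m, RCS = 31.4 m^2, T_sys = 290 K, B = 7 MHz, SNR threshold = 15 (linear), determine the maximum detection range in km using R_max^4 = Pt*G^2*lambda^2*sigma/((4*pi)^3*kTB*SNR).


G_lin = 10^(35/10) = 3162.27766
R^4 = 28000 * 3162.27766^2 * 0.065^2 * 31.4 / ((4*pi)^3 * 1.38e-23 * 290 * 7000000.0 * 15)
R^4 = 4.4547e19 m^4
R_max = (4.4547e19)^(1/4) = 81696.7 m = 81.7 km

81.7 km


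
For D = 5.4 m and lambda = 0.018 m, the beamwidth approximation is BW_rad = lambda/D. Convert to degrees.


BW_rad = 0.018 / 5.4 = 0.003333
BW_deg = 0.19 degrees

0.19 degrees


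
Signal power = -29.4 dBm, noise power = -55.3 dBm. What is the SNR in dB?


SNR = -29.4 - (-55.3) = 25.9 dB

25.9 dB


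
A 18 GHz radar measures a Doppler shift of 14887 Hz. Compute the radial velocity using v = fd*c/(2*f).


v = 14887 * 3e8 / (2 * 18000000000.0) = 124.1 m/s

124.1 m/s


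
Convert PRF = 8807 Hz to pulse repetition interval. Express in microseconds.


PRI = 1/8807 = 0.000113546 s = 113.5 us

113.5 us


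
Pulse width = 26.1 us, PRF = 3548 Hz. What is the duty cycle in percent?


DC = 26.1e-6 * 3548 * 100 = 9.26%

9.26%


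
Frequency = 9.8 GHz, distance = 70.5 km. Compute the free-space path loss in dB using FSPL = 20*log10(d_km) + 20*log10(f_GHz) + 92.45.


20*log10(70.5) = 36.96
20*log10(9.8) = 19.82
FSPL = 149.2 dB

149.2 dB


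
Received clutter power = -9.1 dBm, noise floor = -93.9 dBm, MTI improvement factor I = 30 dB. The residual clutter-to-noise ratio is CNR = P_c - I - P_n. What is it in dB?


CNR = -9.1 - 30 - (-93.9) = 54.8 dB

54.8 dB


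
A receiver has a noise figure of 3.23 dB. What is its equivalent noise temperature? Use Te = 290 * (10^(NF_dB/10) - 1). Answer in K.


NF_lin = 10^(3.23/10) = 2.103778
Te = 290 * (2.103778 - 1) = 320.1 K

320.1 K


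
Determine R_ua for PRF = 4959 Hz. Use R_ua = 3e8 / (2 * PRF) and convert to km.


R_ua = 3e8 / (2 * 4959) = 30248.0 m = 30.2 km

30.2 km


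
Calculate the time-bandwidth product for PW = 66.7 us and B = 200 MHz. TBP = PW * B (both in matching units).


TBP = 66.7 * 200 = 13340.0

13340.0


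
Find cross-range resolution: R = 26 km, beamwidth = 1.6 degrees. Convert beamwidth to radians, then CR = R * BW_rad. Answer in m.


BW_rad = 0.027925268
CR = 26000 * 0.027925268 = 726.1 m

726.1 m


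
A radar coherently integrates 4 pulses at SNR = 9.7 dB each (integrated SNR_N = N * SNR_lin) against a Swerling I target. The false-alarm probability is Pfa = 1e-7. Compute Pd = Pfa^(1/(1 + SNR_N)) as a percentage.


SNR_lin = 10^(9.7/10) = 9.33254
SNR_N = 4 * 9.33254 = 37.33016
1/(1 + SNR_N) = 1/38.33016 = 0.0260891
Pd = (1e-7)^0.0260891 = 0.65671
Pd = 65.7%

65.7%


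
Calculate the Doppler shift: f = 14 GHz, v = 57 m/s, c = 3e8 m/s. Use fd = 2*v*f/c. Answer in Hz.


fd = 2 * 57 * 14000000000.0 / 3e8 = 5320.0 Hz

5320.0 Hz


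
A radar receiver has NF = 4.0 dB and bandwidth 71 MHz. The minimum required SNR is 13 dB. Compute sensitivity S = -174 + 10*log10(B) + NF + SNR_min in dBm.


10*log10(71000000.0) = 78.51
S = -174 + 78.51 + 4.0 + 13 = -78.5 dBm

-78.5 dBm


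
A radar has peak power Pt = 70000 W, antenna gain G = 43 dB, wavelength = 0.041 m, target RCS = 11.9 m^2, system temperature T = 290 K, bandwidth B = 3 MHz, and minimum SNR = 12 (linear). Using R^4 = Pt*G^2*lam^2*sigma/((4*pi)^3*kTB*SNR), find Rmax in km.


G_lin = 10^(43/10) = 19952.62315
R^4 = 70000 * 19952.62315^2 * 0.041^2 * 11.9 / ((4*pi)^3 * 1.38e-23 * 290 * 3000000.0 * 12)
R^4 = 1.94986e21 m^4
R_max = (1.94986e21)^(1/4) = 210136.2 m = 210.1 km

210.1 km


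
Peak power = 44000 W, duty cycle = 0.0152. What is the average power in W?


P_avg = 44000 * 0.0152 = 668.8 W

668.8 W


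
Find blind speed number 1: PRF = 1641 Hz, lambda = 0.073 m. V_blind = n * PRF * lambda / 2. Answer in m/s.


V_blind = 1 * 1641 * 0.073 / 2 = 59.9 m/s

59.9 m/s


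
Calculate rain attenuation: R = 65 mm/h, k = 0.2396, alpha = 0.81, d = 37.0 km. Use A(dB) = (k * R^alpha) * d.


gamma = 0.2396 * 65^0.81 = 7.046065 dB/km
A = 7.046065 * 37.0 = 260.7 dB

260.7 dB


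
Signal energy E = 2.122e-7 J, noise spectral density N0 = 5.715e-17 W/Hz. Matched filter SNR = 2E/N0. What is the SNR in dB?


SNR_lin = 2 * 2.122e-7 / 5.715e-17 = 7.426e9
SNR_dB = 10*log10(7.426e9) = 98.7 dB

98.7 dB


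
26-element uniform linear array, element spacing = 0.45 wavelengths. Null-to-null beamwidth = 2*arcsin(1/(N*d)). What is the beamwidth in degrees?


1/(N*d) = 1/(26*0.45) = 0.08547
BW = 2*arcsin(0.08547) = 9.8 degrees

9.8 degrees


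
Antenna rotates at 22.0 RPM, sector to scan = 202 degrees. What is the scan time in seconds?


t = 202 / (22.0 * 360) * 60 = 1.53 s

1.53 s


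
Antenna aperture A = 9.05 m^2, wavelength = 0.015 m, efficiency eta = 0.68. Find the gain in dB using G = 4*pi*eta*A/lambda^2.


G_linear = 4*pi*0.68*9.05/0.015^2 = 343704.2
G_dB = 10*log10(343704.2) = 55.4 dB

55.4 dB


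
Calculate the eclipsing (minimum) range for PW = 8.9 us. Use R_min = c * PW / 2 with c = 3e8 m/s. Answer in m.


R_min = 3e8 * 8.9e-6 / 2 = 1335.0 m

1335.0 m


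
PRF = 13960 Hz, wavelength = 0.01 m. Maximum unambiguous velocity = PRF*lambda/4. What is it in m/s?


V_ua = 13960 * 0.01 / 4 = 34.9 m/s

34.9 m/s


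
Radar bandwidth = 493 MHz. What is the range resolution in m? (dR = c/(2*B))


dR = 3e8 / (2 * 493000000.0) = 0.3 m

0.3 m


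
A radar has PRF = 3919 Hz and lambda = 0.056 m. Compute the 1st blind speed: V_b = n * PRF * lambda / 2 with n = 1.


V_blind = 1 * 3919 * 0.056 / 2 = 109.7 m/s

109.7 m/s


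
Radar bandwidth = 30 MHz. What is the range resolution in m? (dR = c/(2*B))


dR = 3e8 / (2 * 30000000.0) = 5.0 m

5.0 m


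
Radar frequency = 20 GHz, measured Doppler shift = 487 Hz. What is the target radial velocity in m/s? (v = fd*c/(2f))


v = 487 * 3e8 / (2 * 20000000000.0) = 3.7 m/s

3.7 m/s


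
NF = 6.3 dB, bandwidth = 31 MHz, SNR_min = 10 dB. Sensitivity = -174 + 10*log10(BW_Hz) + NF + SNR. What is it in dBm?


10*log10(31000000.0) = 74.91
S = -174 + 74.91 + 6.3 + 10 = -82.8 dBm

-82.8 dBm


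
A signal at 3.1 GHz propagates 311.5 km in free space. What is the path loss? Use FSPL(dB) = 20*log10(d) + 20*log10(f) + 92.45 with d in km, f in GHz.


20*log10(311.5) = 49.87
20*log10(3.1) = 9.83
FSPL = 152.1 dB

152.1 dB


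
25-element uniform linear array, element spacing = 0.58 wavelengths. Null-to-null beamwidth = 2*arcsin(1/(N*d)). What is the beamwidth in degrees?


1/(N*d) = 1/(25*0.58) = 0.068966
BW = 2*arcsin(0.068966) = 7.9 degrees

7.9 degrees


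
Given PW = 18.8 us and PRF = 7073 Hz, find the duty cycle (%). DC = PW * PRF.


DC = 18.8e-6 * 7073 * 100 = 13.3%

13.3%


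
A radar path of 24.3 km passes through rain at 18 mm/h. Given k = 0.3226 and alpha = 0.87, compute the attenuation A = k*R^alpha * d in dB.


gamma = 0.3226 * 18^0.87 = 3.987966 dB/km
A = 3.987966 * 24.3 = 96.91 dB

96.91 dB


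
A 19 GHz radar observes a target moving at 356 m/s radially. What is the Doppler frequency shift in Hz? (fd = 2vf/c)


fd = 2 * 356 * 19000000000.0 / 3e8 = 45093.3 Hz

45093.3 Hz


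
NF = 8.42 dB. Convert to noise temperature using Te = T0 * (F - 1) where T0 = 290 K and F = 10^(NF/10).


NF_lin = 10^(8.42/10) = 6.950243
Te = 290 * (6.950243 - 1) = 1725.6 K

1725.6 K


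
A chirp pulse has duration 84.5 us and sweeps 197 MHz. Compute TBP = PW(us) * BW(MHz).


TBP = 84.5 * 197 = 16646.5

16646.5


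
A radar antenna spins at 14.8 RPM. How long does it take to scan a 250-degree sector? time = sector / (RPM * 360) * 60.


t = 250 / (14.8 * 360) * 60 = 2.82 s

2.82 s


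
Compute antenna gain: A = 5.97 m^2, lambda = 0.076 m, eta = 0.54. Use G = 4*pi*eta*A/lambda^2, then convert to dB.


G_linear = 4*pi*0.54*5.97/0.076^2 = 7013.76
G_dB = 10*log10(7013.76) = 38.5 dB

38.5 dB


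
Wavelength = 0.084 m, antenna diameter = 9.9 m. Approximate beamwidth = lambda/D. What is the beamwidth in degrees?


BW_rad = 0.084 / 9.9 = 0.008485
BW_deg = 0.49 degrees

0.49 degrees


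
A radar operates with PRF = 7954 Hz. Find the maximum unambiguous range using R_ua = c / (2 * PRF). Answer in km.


R_ua = 3e8 / (2 * 7954) = 18858.4 m = 18.9 km

18.9 km


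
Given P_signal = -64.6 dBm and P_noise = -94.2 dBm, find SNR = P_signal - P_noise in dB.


SNR = -64.6 - (-94.2) = 29.6 dB

29.6 dB


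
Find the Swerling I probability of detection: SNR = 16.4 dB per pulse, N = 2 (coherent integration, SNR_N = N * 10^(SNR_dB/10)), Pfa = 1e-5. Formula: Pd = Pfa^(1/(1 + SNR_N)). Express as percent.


SNR_lin = 10^(16.4/10) = 43.65158
SNR_N = 2 * 43.65158 = 87.30316
1/(1 + SNR_N) = 1/88.30316 = 0.0113246
Pd = (1e-5)^0.0113246 = 0.87776
Pd = 87.8%

87.8%


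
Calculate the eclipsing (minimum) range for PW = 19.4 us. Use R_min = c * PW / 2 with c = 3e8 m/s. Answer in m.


R_min = 3e8 * 19.4e-6 / 2 = 2910.0 m

2910.0 m


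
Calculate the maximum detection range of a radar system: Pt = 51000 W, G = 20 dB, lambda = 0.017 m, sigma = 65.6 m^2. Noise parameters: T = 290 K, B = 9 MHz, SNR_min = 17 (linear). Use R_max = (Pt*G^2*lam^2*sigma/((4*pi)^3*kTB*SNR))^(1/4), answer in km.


G_lin = 10^(20/10) = 100.0
R^4 = 51000 * 100.0^2 * 0.017^2 * 65.6 / ((4*pi)^3 * 1.38e-23 * 290 * 9000000.0 * 17)
R^4 = 7.95745e15 m^4
R_max = (7.95745e15)^(1/4) = 9444.8 m = 9.4 km

9.4 km


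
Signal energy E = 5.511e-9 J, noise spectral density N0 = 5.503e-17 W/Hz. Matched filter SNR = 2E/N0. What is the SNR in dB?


SNR_lin = 2 * 5.511e-9 / 5.503e-17 = 2.003e8
SNR_dB = 10*log10(2.003e8) = 83.0 dB

83.0 dB


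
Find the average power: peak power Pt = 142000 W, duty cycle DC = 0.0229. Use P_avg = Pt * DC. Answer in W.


P_avg = 142000 * 0.0229 = 3251.8 W

3251.8 W


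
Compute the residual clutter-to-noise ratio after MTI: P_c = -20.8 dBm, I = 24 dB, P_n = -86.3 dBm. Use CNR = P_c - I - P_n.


CNR = -20.8 - 24 - (-86.3) = 41.5 dB

41.5 dB


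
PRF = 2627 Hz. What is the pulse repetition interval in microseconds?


PRI = 1/2627 = 0.0003806624 s = 380.7 us

380.7 us


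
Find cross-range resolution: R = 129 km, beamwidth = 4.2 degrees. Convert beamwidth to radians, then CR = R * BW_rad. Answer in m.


BW_rad = 0.073303829
CR = 129000 * 0.073303829 = 9456.2 m

9456.2 m


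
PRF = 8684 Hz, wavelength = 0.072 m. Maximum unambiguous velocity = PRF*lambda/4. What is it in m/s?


V_ua = 8684 * 0.072 / 4 = 156.3 m/s

156.3 m/s


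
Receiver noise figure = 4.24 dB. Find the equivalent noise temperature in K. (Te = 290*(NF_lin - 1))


NF_lin = 10^(4.24/10) = 2.654606
Te = 290 * (2.654606 - 1) = 479.8 K

479.8 K


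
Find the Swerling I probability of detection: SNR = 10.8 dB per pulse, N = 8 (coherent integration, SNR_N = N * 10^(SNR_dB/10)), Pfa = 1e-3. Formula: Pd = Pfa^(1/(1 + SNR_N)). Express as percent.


SNR_lin = 10^(10.8/10) = 12.02264
SNR_N = 8 * 12.02264 = 96.18112
1/(1 + SNR_N) = 1/97.18112 = 0.0102901
Pd = (1e-3)^0.0102901 = 0.93139
Pd = 93.1%

93.1%


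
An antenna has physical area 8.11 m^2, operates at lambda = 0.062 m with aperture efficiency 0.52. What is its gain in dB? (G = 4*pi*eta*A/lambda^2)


G_linear = 4*pi*0.52*8.11/0.062^2 = 13786.39
G_dB = 10*log10(13786.39) = 41.4 dB

41.4 dB


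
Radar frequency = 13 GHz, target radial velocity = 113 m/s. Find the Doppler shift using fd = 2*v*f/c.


fd = 2 * 113 * 13000000000.0 / 3e8 = 9793.3 Hz

9793.3 Hz


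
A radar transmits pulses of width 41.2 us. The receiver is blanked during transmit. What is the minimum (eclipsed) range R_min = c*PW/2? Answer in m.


R_min = 3e8 * 41.2e-6 / 2 = 6180.0 m

6180.0 m


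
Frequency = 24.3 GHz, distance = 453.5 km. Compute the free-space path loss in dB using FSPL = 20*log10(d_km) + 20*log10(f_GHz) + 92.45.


20*log10(453.5) = 53.13
20*log10(24.3) = 27.71
FSPL = 173.3 dB

173.3 dB


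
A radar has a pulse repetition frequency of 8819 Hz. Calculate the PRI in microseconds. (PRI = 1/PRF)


PRI = 1/8819 = 0.0001133915 s = 113.4 us

113.4 us


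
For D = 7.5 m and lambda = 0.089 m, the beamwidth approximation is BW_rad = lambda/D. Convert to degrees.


BW_rad = 0.089 / 7.5 = 0.011867
BW_deg = 0.68 degrees

0.68 degrees


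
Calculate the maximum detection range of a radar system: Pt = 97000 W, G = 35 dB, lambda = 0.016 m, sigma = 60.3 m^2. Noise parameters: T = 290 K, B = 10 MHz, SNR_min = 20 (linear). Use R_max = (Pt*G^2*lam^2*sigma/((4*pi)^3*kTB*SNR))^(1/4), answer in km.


G_lin = 10^(35/10) = 3162.27766
R^4 = 97000 * 3162.27766^2 * 0.016^2 * 60.3 / ((4*pi)^3 * 1.38e-23 * 290 * 10000000.0 * 20)
R^4 = 9.42741e18 m^4
R_max = (9.42741e18)^(1/4) = 55411.3 m = 55.4 km

55.4 km


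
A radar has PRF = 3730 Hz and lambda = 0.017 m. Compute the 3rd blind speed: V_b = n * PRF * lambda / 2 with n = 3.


V_blind = 3 * 3730 * 0.017 / 2 = 95.1 m/s

95.1 m/s


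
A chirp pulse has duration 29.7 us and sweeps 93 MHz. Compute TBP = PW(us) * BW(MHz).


TBP = 29.7 * 93 = 2762.1

2762.1


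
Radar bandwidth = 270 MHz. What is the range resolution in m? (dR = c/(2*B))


dR = 3e8 / (2 * 270000000.0) = 0.56 m

0.56 m


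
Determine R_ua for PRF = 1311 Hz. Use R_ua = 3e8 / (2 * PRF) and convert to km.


R_ua = 3e8 / (2 * 1311) = 114416.5 m = 114.4 km

114.4 km


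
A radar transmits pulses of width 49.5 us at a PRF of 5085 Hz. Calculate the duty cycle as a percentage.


DC = 49.5e-6 * 5085 * 100 = 25.17%

25.17%


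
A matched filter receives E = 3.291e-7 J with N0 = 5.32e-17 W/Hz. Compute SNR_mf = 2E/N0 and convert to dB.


SNR_lin = 2 * 3.291e-7 / 5.32e-17 = 1.237e10
SNR_dB = 10*log10(1.237e10) = 100.9 dB

100.9 dB


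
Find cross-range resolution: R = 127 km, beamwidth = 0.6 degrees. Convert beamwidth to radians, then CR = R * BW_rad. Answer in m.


BW_rad = 0.010471976
CR = 127000 * 0.010471976 = 1329.9 m

1329.9 m


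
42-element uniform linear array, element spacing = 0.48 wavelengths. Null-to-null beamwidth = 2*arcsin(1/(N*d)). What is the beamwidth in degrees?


1/(N*d) = 1/(42*0.48) = 0.049603
BW = 2*arcsin(0.049603) = 5.7 degrees

5.7 degrees


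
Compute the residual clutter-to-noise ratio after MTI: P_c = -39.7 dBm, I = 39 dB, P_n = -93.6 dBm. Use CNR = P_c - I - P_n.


CNR = -39.7 - 39 - (-93.6) = 14.9 dB

14.9 dB


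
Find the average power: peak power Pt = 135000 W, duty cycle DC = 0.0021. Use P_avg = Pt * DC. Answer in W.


P_avg = 135000 * 0.0021 = 283.5 W

283.5 W


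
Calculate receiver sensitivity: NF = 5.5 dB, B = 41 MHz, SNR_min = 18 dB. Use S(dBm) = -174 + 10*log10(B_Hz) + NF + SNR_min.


10*log10(41000000.0) = 76.13
S = -174 + 76.13 + 5.5 + 18 = -74.4 dBm

-74.4 dBm


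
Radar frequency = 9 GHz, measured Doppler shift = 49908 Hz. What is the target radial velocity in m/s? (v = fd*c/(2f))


v = 49908 * 3e8 / (2 * 9000000000.0) = 831.8 m/s

831.8 m/s


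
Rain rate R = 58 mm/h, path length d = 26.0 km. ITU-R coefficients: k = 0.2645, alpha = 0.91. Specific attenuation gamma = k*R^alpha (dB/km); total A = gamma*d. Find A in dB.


gamma = 0.2645 * 58^0.91 = 10.644987 dB/km
A = 10.644987 * 26.0 = 276.77 dB

276.77 dB


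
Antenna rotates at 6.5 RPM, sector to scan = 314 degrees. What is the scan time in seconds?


t = 314 / (6.5 * 360) * 60 = 8.05 s

8.05 s


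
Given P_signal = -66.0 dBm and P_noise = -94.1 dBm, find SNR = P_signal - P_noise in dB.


SNR = -66.0 - (-94.1) = 28.1 dB

28.1 dB


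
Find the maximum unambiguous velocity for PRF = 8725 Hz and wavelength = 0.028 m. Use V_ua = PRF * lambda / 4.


V_ua = 8725 * 0.028 / 4 = 61.1 m/s

61.1 m/s


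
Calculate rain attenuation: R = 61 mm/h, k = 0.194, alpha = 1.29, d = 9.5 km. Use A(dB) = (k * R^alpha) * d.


gamma = 0.194 * 61^1.29 = 38.983176 dB/km
A = 38.983176 * 9.5 = 370.34 dB

370.34 dB


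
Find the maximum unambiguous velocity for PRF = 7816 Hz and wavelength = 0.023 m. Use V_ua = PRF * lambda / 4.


V_ua = 7816 * 0.023 / 4 = 44.9 m/s

44.9 m/s


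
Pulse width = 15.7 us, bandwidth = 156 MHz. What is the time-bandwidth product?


TBP = 15.7 * 156 = 2449.2

2449.2


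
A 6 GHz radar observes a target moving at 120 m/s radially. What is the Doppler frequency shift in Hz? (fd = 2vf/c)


fd = 2 * 120 * 6000000000.0 / 3e8 = 4800.0 Hz

4800.0 Hz


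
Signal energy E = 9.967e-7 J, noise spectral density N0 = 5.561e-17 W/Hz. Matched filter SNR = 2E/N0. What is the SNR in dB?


SNR_lin = 2 * 9.967e-7 / 5.561e-17 = 3.585e10
SNR_dB = 10*log10(3.585e10) = 105.5 dB

105.5 dB


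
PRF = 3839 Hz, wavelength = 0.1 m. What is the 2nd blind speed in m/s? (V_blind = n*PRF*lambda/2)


V_blind = 2 * 3839 * 0.1 / 2 = 383.9 m/s

383.9 m/s


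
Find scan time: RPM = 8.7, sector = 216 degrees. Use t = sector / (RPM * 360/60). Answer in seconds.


t = 216 / (8.7 * 360) * 60 = 4.14 s

4.14 s


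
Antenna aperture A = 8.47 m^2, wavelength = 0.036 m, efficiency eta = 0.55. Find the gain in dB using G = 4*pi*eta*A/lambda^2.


G_linear = 4*pi*0.55*8.47/0.036^2 = 45170.09
G_dB = 10*log10(45170.09) = 46.5 dB

46.5 dB


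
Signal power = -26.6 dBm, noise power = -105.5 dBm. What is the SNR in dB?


SNR = -26.6 - (-105.5) = 78.9 dB

78.9 dB


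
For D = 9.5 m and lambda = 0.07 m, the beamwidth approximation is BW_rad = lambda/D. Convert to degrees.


BW_rad = 0.07 / 9.5 = 0.007368
BW_deg = 0.42 degrees

0.42 degrees


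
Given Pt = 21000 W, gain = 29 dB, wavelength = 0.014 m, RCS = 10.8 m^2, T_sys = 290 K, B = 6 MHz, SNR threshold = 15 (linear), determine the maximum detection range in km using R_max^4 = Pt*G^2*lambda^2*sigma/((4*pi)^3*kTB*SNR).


G_lin = 10^(29/10) = 794.328235
R^4 = 21000 * 794.328235^2 * 0.014^2 * 10.8 / ((4*pi)^3 * 1.38e-23 * 290 * 6000000.0 * 15)
R^4 = 3.92419e16 m^4
R_max = (3.92419e16)^(1/4) = 14074.6 m = 14.1 km

14.1 km


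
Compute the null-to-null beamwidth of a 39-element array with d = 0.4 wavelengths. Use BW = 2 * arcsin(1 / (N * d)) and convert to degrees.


1/(N*d) = 1/(39*0.4) = 0.064103
BW = 2*arcsin(0.064103) = 7.4 degrees

7.4 degrees


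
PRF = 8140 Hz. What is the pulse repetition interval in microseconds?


PRI = 1/8140 = 0.0001228501 s = 122.9 us

122.9 us


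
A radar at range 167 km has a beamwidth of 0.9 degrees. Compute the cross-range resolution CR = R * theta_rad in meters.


BW_rad = 0.015707963
CR = 167000 * 0.015707963 = 2623.2 m

2623.2 m


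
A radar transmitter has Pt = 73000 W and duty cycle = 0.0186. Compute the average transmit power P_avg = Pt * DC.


P_avg = 73000 * 0.0186 = 1357.8 W

1357.8 W


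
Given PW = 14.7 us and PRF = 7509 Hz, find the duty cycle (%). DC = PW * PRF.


DC = 14.7e-6 * 7509 * 100 = 11.04%

11.04%


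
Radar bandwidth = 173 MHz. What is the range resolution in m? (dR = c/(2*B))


dR = 3e8 / (2 * 173000000.0) = 0.87 m

0.87 m


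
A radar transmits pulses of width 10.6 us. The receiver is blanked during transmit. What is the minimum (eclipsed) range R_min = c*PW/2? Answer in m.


R_min = 3e8 * 10.6e-6 / 2 = 1590.0 m

1590.0 m


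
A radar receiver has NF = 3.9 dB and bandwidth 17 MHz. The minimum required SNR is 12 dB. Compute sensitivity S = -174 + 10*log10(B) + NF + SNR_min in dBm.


10*log10(17000000.0) = 72.3
S = -174 + 72.3 + 3.9 + 12 = -85.8 dBm

-85.8 dBm


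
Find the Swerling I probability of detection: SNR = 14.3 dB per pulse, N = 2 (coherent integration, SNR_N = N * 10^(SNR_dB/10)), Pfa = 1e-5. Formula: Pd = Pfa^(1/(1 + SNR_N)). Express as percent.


SNR_lin = 10^(14.3/10) = 26.91535
SNR_N = 2 * 26.91535 = 53.8307
1/(1 + SNR_N) = 1/54.8307 = 0.018238
Pd = (1e-5)^0.018238 = 0.81061
Pd = 81.1%

81.1%


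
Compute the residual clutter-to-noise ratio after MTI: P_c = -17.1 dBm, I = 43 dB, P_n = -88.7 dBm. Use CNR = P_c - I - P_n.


CNR = -17.1 - 43 - (-88.7) = 28.6 dB

28.6 dB


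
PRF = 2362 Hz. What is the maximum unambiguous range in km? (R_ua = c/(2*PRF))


R_ua = 3e8 / (2 * 2362) = 63505.5 m = 63.5 km

63.5 km


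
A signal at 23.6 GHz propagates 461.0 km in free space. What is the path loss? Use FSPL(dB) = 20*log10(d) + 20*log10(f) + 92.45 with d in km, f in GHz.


20*log10(461.0) = 53.27
20*log10(23.6) = 27.46
FSPL = 173.2 dB

173.2 dB


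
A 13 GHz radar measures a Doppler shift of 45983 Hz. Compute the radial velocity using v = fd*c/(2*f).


v = 45983 * 3e8 / (2 * 13000000000.0) = 530.6 m/s

530.6 m/s


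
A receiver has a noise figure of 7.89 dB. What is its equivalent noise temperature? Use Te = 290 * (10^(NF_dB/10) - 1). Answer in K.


NF_lin = 10^(7.89/10) = 6.151769
Te = 290 * (6.151769 - 1) = 1494.0 K

1494.0 K


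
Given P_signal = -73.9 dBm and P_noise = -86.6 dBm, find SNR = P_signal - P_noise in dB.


SNR = -73.9 - (-86.6) = 12.7 dB

12.7 dB


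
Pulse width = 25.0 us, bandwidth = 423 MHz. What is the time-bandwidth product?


TBP = 25.0 * 423 = 10575.0

10575.0


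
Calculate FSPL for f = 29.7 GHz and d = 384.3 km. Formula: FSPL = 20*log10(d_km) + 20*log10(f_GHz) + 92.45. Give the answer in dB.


20*log10(384.3) = 51.69
20*log10(29.7) = 29.46
FSPL = 173.6 dB

173.6 dB


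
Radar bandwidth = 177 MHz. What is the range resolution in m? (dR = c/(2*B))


dR = 3e8 / (2 * 177000000.0) = 0.85 m

0.85 m


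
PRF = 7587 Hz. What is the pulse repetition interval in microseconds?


PRI = 1/7587 = 0.0001318044 s = 131.8 us

131.8 us


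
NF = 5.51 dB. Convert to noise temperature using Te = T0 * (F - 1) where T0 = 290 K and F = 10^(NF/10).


NF_lin = 10^(5.51/10) = 3.556313
Te = 290 * (3.556313 - 1) = 741.3 K

741.3 K


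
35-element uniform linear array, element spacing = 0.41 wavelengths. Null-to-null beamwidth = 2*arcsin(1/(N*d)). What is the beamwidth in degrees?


1/(N*d) = 1/(35*0.41) = 0.069686
BW = 2*arcsin(0.069686) = 8.0 degrees

8.0 degrees


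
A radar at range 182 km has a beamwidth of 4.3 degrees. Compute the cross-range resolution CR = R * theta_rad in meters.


BW_rad = 0.075049158
CR = 182000 * 0.075049158 = 13658.9 m

13658.9 m


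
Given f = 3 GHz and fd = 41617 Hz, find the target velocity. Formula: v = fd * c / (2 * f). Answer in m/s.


v = 41617 * 3e8 / (2 * 3000000000.0) = 2080.9 m/s

2080.9 m/s


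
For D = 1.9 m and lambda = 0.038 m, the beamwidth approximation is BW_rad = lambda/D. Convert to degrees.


BW_rad = 0.038 / 1.9 = 0.02
BW_deg = 1.15 degrees

1.15 degrees


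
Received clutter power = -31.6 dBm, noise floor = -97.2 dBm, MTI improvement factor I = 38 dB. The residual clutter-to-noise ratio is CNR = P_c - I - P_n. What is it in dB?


CNR = -31.6 - 38 - (-97.2) = 27.6 dB

27.6 dB


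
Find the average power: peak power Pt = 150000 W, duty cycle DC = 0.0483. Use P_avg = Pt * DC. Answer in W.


P_avg = 150000 * 0.0483 = 7245.0 W

7245.0 W


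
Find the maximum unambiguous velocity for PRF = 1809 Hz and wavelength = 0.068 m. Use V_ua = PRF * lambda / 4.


V_ua = 1809 * 0.068 / 4 = 30.8 m/s

30.8 m/s


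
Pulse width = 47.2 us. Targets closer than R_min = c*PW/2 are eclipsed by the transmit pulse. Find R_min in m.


R_min = 3e8 * 47.2e-6 / 2 = 7080.0 m

7080.0 m


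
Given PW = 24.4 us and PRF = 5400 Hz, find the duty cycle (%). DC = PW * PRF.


DC = 24.4e-6 * 5400 * 100 = 13.18%

13.18%


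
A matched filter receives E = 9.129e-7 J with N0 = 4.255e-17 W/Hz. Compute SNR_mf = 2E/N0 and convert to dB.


SNR_lin = 2 * 9.129e-7 / 4.255e-17 = 4.291e10
SNR_dB = 10*log10(4.291e10) = 106.3 dB

106.3 dB


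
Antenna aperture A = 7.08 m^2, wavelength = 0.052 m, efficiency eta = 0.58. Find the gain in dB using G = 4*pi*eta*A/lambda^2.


G_linear = 4*pi*0.58*7.08/0.052^2 = 19083.78
G_dB = 10*log10(19083.78) = 42.8 dB

42.8 dB


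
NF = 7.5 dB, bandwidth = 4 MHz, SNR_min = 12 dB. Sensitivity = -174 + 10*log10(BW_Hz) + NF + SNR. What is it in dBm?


10*log10(4000000.0) = 66.02
S = -174 + 66.02 + 7.5 + 12 = -88.5 dBm

-88.5 dBm


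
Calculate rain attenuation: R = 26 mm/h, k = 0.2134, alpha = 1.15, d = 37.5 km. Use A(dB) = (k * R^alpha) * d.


gamma = 0.2134 * 26^1.15 = 9.045108 dB/km
A = 9.045108 * 37.5 = 339.19 dB

339.19 dB


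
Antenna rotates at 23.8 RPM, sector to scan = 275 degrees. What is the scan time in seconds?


t = 275 / (23.8 * 360) * 60 = 1.93 s

1.93 s


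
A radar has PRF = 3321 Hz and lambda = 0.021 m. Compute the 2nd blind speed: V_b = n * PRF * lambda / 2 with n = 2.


V_blind = 2 * 3321 * 0.021 / 2 = 69.7 m/s

69.7 m/s


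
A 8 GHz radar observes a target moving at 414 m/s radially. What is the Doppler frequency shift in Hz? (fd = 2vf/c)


fd = 2 * 414 * 8000000000.0 / 3e8 = 22080.0 Hz

22080.0 Hz


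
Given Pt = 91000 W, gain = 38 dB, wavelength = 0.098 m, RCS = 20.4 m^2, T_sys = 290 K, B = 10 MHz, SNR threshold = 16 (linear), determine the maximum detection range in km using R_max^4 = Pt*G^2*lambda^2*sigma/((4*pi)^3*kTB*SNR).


G_lin = 10^(38/10) = 6309.573445
R^4 = 91000 * 6309.573445^2 * 0.098^2 * 20.4 / ((4*pi)^3 * 1.38e-23 * 290 * 10000000.0 * 16)
R^4 = 5.58595e20 m^4
R_max = (5.58595e20)^(1/4) = 153735.5 m = 153.7 km

153.7 km


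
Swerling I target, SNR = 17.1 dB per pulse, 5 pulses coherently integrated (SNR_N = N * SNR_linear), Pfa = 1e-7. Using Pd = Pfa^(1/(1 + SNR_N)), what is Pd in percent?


SNR_lin = 10^(17.1/10) = 51.28614
SNR_N = 5 * 51.28614 = 256.4307
1/(1 + SNR_N) = 1/257.4307 = 0.0038845
Pd = (1e-7)^0.0038845 = 0.93931
Pd = 93.9%

93.9%


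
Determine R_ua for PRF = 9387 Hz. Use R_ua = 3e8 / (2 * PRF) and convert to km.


R_ua = 3e8 / (2 * 9387) = 15979.5 m = 16.0 km

16.0 km


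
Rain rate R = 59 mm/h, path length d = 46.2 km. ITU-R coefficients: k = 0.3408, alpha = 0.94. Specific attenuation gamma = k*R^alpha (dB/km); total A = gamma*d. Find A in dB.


gamma = 0.3408 * 59^0.94 = 15.743471 dB/km
A = 15.743471 * 46.2 = 727.35 dB

727.35 dB


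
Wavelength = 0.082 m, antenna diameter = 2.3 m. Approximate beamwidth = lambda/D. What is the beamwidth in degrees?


BW_rad = 0.082 / 2.3 = 0.035652
BW_deg = 2.04 degrees

2.04 degrees


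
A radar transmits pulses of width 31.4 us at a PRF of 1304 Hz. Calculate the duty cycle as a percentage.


DC = 31.4e-6 * 1304 * 100 = 4.09%

4.09%


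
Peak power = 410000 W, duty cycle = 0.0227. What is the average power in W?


P_avg = 410000 * 0.0227 = 9307.0 W

9307.0 W


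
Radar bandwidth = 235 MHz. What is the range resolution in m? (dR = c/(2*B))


dR = 3e8 / (2 * 235000000.0) = 0.64 m

0.64 m


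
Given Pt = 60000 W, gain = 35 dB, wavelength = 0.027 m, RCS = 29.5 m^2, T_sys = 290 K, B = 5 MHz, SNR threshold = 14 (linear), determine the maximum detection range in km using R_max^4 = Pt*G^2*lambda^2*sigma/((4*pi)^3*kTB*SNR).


G_lin = 10^(35/10) = 3162.27766
R^4 = 60000 * 3162.27766^2 * 0.027^2 * 29.5 / ((4*pi)^3 * 1.38e-23 * 290 * 5000000.0 * 14)
R^4 = 2.32111e19 m^4
R_max = (2.32111e19)^(1/4) = 69410.3 m = 69.4 km

69.4 km
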